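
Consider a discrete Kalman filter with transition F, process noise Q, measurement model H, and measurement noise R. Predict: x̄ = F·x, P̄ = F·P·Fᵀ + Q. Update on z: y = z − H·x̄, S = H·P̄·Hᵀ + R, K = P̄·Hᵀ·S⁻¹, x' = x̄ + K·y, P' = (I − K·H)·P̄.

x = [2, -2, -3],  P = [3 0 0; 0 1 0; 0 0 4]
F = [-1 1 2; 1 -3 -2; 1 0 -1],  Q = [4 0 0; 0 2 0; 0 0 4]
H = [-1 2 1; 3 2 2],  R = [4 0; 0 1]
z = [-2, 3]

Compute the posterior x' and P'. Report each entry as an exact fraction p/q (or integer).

x̄ = F·x = [-10, 14, 5]
P̄ = F·P·Fᵀ + Q = [24 -22 -11; -22 30 11; -11 11 11]
y = z − H·x̄ = [-45, -5]
S = H·P̄·Hᵀ + R = [313 37; 37 73]
K = P̄·Hᵀ·S⁻¹ = [-5989/21480 4801/21480; 6197/21480 1567/21480; 187/1432 121/1432]
x' = x̄ + K·y = [1535/1074, 701/1074, -465/358]
P' = (I − K·H)·P̄ = [13583/21480 7601/21480 -1705/1432; 7601/21480 43007/21480 -3575/1432; -1705/1432 -3575/1432 6193/1432]

x' = [1535/1074, 701/1074, -465/358]
P' = [13583/21480 7601/21480 -1705/1432; 7601/21480 43007/21480 -3575/1432; -1705/1432 -3575/1432 6193/1432]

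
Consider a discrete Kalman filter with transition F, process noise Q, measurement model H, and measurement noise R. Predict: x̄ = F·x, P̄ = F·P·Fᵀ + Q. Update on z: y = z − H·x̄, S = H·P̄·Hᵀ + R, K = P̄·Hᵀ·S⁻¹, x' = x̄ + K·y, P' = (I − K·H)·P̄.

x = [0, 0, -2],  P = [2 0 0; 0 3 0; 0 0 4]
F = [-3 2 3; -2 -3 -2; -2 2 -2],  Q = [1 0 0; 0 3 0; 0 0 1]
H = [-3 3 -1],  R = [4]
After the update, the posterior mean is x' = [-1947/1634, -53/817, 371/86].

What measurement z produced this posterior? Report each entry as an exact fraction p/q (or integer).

x̄ = F·x = [-6, 4, 4]
P̄ = F·P·Fᵀ + Q = [67 -30 0; -30 54 6; 0 6 37]
S = H·P̄·Hᵀ + R = [1634]
K = P̄·Hᵀ·S⁻¹ = [-291/1634; 123/817; -1/86]
x' − x̄ = [7857/1634, -3321/817, 27/86] = K·y
y = (KᵀK)⁻¹·Kᵀ·(x' − x̄) = [-27]
z = y + H·x̄ = [-27] + [26] = [-1]

z = [-1]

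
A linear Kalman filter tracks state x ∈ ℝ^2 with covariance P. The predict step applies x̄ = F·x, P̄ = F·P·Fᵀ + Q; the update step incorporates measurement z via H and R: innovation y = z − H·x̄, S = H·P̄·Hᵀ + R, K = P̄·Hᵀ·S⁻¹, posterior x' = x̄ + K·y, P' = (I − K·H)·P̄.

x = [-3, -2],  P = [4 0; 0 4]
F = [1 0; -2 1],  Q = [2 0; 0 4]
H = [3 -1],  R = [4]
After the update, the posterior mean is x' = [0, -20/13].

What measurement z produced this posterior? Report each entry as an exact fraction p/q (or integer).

z = [2]

x̄ = F·x = [-3, 4]
P̄ = F·P·Fᵀ + Q = [6 -8; -8 24]
S = H·P̄·Hᵀ + R = [130]
K = P̄·Hᵀ·S⁻¹ = [1/5; -24/65]
x' − x̄ = [3, -72/13] = K·y
y = (KᵀK)⁻¹·Kᵀ·(x' − x̄) = [15]
z = y + H·x̄ = [15] + [-13] = [2]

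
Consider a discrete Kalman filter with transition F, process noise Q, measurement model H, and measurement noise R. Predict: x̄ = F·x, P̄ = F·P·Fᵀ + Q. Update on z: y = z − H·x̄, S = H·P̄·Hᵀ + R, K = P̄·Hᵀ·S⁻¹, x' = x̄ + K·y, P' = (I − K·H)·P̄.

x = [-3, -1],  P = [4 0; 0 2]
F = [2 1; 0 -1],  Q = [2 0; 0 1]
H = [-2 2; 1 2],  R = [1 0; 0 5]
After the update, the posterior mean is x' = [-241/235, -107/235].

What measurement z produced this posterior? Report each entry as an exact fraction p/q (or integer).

x̄ = F·x = [-7, 1]
P̄ = F·P·Fᵀ + Q = [20 -2; -2 3]
S = H·P̄·Hᵀ + R = [109 -24; -24 29]
K = P̄·Hᵀ·S⁻¹ = [-892/2585 688/2585; 386/2585 676/2585]
x' − x̄ = [1404/235, -342/235] = K·y
y = (KᵀK)⁻¹·Kᵀ·(x' − x̄) = [-15, 3]
z = y + H·x̄ = [-15, 3] + [16, -5] = [1, -2]

z = [1, -2]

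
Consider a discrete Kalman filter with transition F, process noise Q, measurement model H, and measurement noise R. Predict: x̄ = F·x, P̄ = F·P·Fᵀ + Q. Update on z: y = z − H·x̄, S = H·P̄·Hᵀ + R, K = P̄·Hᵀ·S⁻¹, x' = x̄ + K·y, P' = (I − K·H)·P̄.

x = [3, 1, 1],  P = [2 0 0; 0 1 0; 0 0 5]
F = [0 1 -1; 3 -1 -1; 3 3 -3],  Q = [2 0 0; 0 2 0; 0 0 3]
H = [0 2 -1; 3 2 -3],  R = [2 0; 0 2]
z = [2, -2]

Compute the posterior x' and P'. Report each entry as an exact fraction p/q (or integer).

x' = [-1414/2439, 4411/2439, 366/271]
P' = [13196/2439 9664/2439 2196/271; 9664/2439 9974/2439 1866/271; 2196/271 1866/271 3549/271]

x̄ = F·x = [0, 7, 9]
P̄ = F·P·Fᵀ + Q = [8 4 18; 4 26 30; 18 30 75]
y = z − H·x̄ = [-3, 11]
S = H·P̄·Hᵀ + R = [61 59; 59 217]
K = P̄·Hᵀ·S⁻¹ = [-218/2439 -188/2439; 1577/2439 -721/2439; 183/542 -327/542]
x' = x̄ + K·y = [-1414/2439, 4411/2439, 366/271]
P' = (I − K·H)·P̄ = [13196/2439 9664/2439 2196/271; 9664/2439 9974/2439 1866/271; 2196/271 1866/271 3549/271]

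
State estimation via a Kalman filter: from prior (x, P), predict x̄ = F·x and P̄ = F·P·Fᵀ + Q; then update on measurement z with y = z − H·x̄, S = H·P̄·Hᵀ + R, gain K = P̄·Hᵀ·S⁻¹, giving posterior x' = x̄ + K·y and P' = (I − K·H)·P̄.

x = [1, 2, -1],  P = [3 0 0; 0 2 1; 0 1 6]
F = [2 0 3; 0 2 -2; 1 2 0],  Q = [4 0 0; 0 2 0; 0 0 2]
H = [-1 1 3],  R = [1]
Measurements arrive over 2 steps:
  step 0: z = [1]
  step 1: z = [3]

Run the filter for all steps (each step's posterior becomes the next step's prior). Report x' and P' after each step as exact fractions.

step 0: x̄ = F·x = [-1, 6, 5]
step 0: P̄ = F·P·Fᵀ + Q = [70 -30 12; -30 26 4; 12 4 13]
step 0: y = z − H·x̄ = [-21]
step 0: S = H·P̄·Hᵀ + R = [226]
step 0: K = P̄·Hᵀ·S⁻¹ = [-32/113; 34/113; 31/226]
step 0: x' = x̄ + K·y = [559/113, -36/113, 479/226]
step 0: P' = (I − K·H)·P̄ = [5862/113 -1214/113 2348/113; -1214/113 626/113 -602/113; 2348/113 -602/113 1977/226]
step 1: x̄ = F·x = [3673/226, -551/113, 487/113]
step 1: P̄ = F·P·Fᵀ + Q = [121945/226 -23791/113 10300/113; -23791/113 11500/113 -2212/113; 10300/113 -2212/113 3736/113]
step 1: y = z − H·x̄ = [2531/226]
step 1: S = H·P̄·Hᵀ + R = [157439/226]
step 1: K = P̄·Hᵀ·S⁻¹ = [-107727/157439; 57310/157439; -2608/157439]
step 1: x' = x̄ + K·y = [1352285/157439, -125868/157439, 649313/157439]
step 1: P' = (I − K·H)·P̄ = [33600851/157439 -5829328/157439 13107484/157439; -5829328/157439 1489650/157439 -2420556/157439; 13107484/157439 -2420556/157439 5175144/157439]

step 0: x' = [559/113, -36/113, 479/226], P' = [5862/113 -1214/113 2348/113; -1214/113 626/113 -602/113; 2348/113 -602/113 1977/226]
step 1: x' = [1352285/157439, -125868/157439, 649313/157439], P' = [33600851/157439 -5829328/157439 13107484/157439; -5829328/157439 1489650/157439 -2420556/157439; 13107484/157439 -2420556/157439 5175144/157439]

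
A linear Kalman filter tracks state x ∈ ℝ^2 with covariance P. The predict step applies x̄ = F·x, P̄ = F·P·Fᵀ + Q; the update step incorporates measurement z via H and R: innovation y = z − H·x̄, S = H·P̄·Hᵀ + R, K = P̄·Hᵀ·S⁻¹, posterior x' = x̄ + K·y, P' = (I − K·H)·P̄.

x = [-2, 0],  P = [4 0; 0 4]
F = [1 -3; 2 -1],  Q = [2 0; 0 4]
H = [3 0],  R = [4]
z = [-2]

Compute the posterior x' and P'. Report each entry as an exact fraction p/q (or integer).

x̄ = F·x = [-2, -4]
P̄ = F·P·Fᵀ + Q = [42 20; 20 24]
y = z − H·x̄ = [4]
S = H·P̄·Hᵀ + R = [382]
K = P̄·Hᵀ·S⁻¹ = [63/191; 30/191]
x' = x̄ + K·y = [-130/191, -644/191]
P' = (I − K·H)·P̄ = [84/191 40/191; 40/191 2784/191]

x' = [-130/191, -644/191]
P' = [84/191 40/191; 40/191 2784/191]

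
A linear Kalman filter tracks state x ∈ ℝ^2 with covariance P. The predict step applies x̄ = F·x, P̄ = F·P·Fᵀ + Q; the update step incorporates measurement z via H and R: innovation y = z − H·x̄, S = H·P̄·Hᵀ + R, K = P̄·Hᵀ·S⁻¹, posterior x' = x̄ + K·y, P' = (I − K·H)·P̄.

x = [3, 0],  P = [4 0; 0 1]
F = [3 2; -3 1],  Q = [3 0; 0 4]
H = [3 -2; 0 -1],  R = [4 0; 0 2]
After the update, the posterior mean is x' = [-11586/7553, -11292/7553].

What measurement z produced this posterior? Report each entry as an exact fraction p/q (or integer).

x̄ = F·x = [9, -9]
P̄ = F·P·Fᵀ + Q = [43 -34; -34 41]
S = H·P̄·Hᵀ + R = [963 184; 184 43]
K = P̄·Hᵀ·S⁻¹ = [2215/7553 -3506/7553; -368/7553 -5627/7553]
x' − x̄ = [-79563/7553, 56685/7553] = K·y
y = (KᵀK)⁻¹·Kᵀ·(x' − x̄) = [-47, -7]
z = y + H·x̄ = [-47, -7] + [45, 9] = [-2, 2]

z = [-2, 2]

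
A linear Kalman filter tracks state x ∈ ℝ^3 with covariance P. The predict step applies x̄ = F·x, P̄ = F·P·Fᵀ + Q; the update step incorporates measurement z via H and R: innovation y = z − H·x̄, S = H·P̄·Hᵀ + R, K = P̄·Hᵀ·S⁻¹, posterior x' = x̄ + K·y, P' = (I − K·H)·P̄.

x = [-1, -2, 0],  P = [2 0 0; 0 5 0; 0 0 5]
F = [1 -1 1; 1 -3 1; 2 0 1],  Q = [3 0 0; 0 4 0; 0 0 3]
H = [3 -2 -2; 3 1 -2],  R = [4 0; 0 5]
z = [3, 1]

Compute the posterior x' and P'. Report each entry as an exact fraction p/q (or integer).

x̄ = F·x = [1, 5, -2]
P̄ = F·P·Fᵀ + Q = [15 22 9; 22 56 9; 9 9 16]
y = z − H·x̄ = [6, -11]
S = H·P̄·Hᵀ + R = [127 -69; -69 248]
K = P̄·Hᵀ·S⁻¹ = [-167/5347 1010/5347; -8696/26735 8792/26735; -5428/26735 -1079/26735]
x' = x̄ + K·y = [-6765/5347, -15213/26735, -74169/26735]
P' = (I − K·H)·P̄ = [27876/5347 1906/5347 40242/5347; 1906/5347 26248/26735 5439/26735; 40242/5347 5439/26735 307232/26735]

x' = [-6765/5347, -15213/26735, -74169/26735]
P' = [27876/5347 1906/5347 40242/5347; 1906/5347 26248/26735 5439/26735; 40242/5347 5439/26735 307232/26735]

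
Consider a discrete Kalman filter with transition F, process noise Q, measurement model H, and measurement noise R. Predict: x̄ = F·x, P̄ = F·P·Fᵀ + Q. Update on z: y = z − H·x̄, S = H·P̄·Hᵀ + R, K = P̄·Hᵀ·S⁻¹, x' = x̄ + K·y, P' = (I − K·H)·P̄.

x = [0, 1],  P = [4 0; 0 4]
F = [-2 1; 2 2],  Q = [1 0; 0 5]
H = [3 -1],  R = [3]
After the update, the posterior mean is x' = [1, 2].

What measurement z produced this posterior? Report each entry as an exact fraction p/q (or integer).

z = [1]

x̄ = F·x = [1, 2]
P̄ = F·P·Fᵀ + Q = [21 -8; -8 37]
S = H·P̄·Hᵀ + R = [277]
K = P̄·Hᵀ·S⁻¹ = [71/277; -61/277]
x' − x̄ = [0, 0] = K·y
y = (KᵀK)⁻¹·Kᵀ·(x' − x̄) = [0]
z = y + H·x̄ = [0] + [1] = [1]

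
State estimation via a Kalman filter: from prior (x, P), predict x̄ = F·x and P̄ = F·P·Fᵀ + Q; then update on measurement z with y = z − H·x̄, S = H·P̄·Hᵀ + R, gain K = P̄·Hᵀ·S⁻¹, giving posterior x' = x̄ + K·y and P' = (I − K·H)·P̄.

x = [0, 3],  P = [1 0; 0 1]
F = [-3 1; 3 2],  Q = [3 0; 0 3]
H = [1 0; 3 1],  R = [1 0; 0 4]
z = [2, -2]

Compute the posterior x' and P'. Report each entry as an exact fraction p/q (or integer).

x' = [163/306, -277/306]
P' = [211/306 -505/306; -505/306 2131/306]

x̄ = F·x = [3, 6]
P̄ = F·P·Fᵀ + Q = [13 -7; -7 16]
y = z − H·x̄ = [-1, -17]
S = H·P̄·Hᵀ + R = [14 32; 32 95]
K = P̄·Hᵀ·S⁻¹ = [211/306 16/153; -505/306 77/153]
x' = x̄ + K·y = [163/306, -277/306]
P' = (I − K·H)·P̄ = [211/306 -505/306; -505/306 2131/306]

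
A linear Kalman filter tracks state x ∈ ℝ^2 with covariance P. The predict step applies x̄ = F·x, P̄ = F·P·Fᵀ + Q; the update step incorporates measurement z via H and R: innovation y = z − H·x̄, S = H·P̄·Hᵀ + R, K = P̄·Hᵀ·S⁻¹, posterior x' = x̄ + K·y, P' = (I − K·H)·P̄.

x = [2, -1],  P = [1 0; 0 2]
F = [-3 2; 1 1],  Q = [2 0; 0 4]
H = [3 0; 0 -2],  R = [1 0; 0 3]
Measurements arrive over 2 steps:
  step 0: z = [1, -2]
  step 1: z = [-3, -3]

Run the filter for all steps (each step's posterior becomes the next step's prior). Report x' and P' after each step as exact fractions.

step 0: x̄ = F·x = [-8, 1]
step 0: P̄ = F·P·Fᵀ + Q = [19 1; 1 7]
step 0: y = z − H·x̄ = [25, 0]
step 0: S = H·P̄·Hᵀ + R = [172 -6; -6 31]
step 0: K = P̄·Hᵀ·S⁻¹ = [1755/5296 -1/2648; 9/5296 -1195/2648]
step 0: x' = x̄ + K·y = [1507/5296, 5521/5296]
step 0: P' = (I − K·H)·P̄ = [585/5296 3/5296; 3/5296 3585/5296]
step 1: x̄ = F·x = [6521/5296, 1757/1324]
step 1: P̄ = F·P·Fᵀ + Q = [30161/5296 1353/1324; 1353/1324 1585/331]
step 1: y = z − H·x̄ = [-35451/5296, -229/662]
step 1: S = H·P̄·Hᵀ + R = [276745/5296 -4059/662; -4059/662 7333/331]
step 1: K = P̄·Hᵀ·S⁻¹ = [1938201/5931931 -10824/5931931; 48708/5931931 -2550848/5931931]
step 1: x' = x̄ + K·y = [-5666392/5931931, 8428251/5931931]
step 1: P' = (I − K·H)·P̄ = [646067/5931931 16236/5931931; 16236/5931931 3826272/5931931]

step 0: x' = [1507/5296, 5521/5296], P' = [585/5296 3/5296; 3/5296 3585/5296]
step 1: x' = [-5666392/5931931, 8428251/5931931], P' = [646067/5931931 16236/5931931; 16236/5931931 3826272/5931931]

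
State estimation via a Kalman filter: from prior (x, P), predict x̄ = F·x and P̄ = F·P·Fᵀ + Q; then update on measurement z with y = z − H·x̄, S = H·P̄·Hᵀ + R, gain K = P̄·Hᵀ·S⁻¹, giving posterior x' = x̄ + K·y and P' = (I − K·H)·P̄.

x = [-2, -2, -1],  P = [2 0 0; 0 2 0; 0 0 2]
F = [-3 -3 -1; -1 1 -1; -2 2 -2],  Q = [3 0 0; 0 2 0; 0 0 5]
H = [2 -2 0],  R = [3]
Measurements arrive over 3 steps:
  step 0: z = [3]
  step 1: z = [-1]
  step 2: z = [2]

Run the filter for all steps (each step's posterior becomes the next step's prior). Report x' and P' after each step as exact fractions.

step 0: x' = [247/61, 145/61, 234/61], P' = [473/61 434/61 660/61; 434/61 440/61 668/61; 660/61 668/61 5051/183]
step 1: x' = [-124600/64907, -89016/64907, -161336/64907], P' = [3043717/194721 2862772/194721 4760504/194721; 2862772/194721 2827456/194721 4687676/194721; 4760504/194721 4687676/194721 9960541/194721]
step 2: x' = [247722628/139117549, 106984008/139117549, 205322304/139117549], P' = [6739184759/417352647 6341452124/417352647 10561663528/417352647; 6341452124/417352647 6256295852/417352647 10389014332/417352647; 10561663528/417352647 10389014332/417352647 21943996187/417352647]

step 0: x̄ = F·x = [13, 1, 2]
step 0: P̄ = F·P·Fᵀ + Q = [41 2 4; 2 8 12; 4 12 29]
step 0: y = z − H·x̄ = [-21]
step 0: S = H·P̄·Hᵀ + R = [183]
step 0: K = P̄·Hᵀ·S⁻¹ = [26/61; -4/61; -16/183]
step 0: x' = x̄ + K·y = [247/61, 145/61, 234/61]
step 0: P' = (I − K·H)·P̄ = [473/61 434/61 660/61; 434/61 440/61 668/61; 660/61 668/61 5051/183]
step 1: x̄ = F·x = [-1410/61, -336/61, -672/61]
step 1: P̄ = F·P·Fᵀ + Q = [77591/183 17276/183 34552/183; 17276/183 5504/183 10276/183; 34552/183 10276/183 21467/183]
step 1: y = z − H·x̄ = [2087/61]
step 1: S = H·P̄·Hᵀ + R = [64907/61]
step 1: K = P̄·Hᵀ·S⁻¹ = [40210/64907; 7848/64907; 16184/64907]
step 1: x' = x̄ + K·y = [-124600/64907, -89016/64907, -161336/64907]
step 1: P' = (I − K·H)·P̄ = [3043717/194721 2862772/194721 4760504/194721; 2862772/194721 2827456/194721 4687676/194721; 4760504/194721 4687676/194721 9960541/194721]
step 2: x̄ = F·x = [802184/64907, 196920/64907, 393840/64907]
step 2: P̄ = F·P·Fᵀ + Q = [171604237/194721 39026692/194721 78053384/194721; 39026692/194721 10641268/194721 20503652/194721; 78053384/194721 20503652/194721 41980909/194721]
step 2: y = z − H·x̄ = [-1080714/64907]
step 2: S = H·P̄·Hᵀ + R = [139117549/64907]
step 2: K = P̄·Hᵀ·S⁻¹ = [88385030/139117549; 18923616/139117549; 38366488/139117549]
step 2: x' = x̄ + K·y = [247722628/139117549, 106984008/139117549, 205322304/139117549]
step 2: P' = (I − K·H)·P̄ = [6739184759/417352647 6341452124/417352647 10561663528/417352647; 6341452124/417352647 6256295852/417352647 10389014332/417352647; 10561663528/417352647 10389014332/417352647 21943996187/417352647]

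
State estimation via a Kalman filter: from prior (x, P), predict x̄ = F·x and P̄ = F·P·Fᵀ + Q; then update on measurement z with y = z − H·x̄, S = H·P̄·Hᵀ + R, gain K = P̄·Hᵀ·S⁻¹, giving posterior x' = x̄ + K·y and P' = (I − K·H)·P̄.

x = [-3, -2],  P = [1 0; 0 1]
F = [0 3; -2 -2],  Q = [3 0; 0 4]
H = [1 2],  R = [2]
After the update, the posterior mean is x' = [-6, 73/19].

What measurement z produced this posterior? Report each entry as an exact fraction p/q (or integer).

x̄ = F·x = [-6, 10]
P̄ = F·P·Fᵀ + Q = [12 -6; -6 12]
S = H·P̄·Hᵀ + R = [38]
K = P̄·Hᵀ·S⁻¹ = [0; 9/19]
x' − x̄ = [0, -117/19] = K·y
y = (KᵀK)⁻¹·Kᵀ·(x' − x̄) = [-13]
z = y + H·x̄ = [-13] + [14] = [1]

z = [1]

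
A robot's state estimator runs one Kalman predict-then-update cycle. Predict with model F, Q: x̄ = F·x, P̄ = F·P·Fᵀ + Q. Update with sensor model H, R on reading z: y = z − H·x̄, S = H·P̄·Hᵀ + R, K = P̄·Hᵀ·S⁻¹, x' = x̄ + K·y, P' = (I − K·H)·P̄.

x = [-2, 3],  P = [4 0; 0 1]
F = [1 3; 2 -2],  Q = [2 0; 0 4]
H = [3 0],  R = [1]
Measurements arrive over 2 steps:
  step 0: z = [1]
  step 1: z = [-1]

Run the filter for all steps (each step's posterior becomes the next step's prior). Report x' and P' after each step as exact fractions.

step 0: x̄ = F·x = [7, -10]
step 0: P̄ = F·P·Fᵀ + Q = [15 2; 2 24]
step 0: y = z − H·x̄ = [-20]
step 0: S = H·P̄·Hᵀ + R = [136]
step 0: K = P̄·Hᵀ·S⁻¹ = [45/136; 3/68]
step 0: x' = x̄ + K·y = [13/34, -185/17]
step 0: P' = (I − K·H)·P̄ = [15/136 1/68; 1/68 807/34]
step 1: x̄ = F·x = [-1097/34, 383/17]
step 1: P̄ = F·P·Fᵀ + Q = [29351/136 -9665/68; -9665/68 3375/34]
step 1: y = z − H·x̄ = [3257/34]
step 1: S = H·P̄·Hᵀ + R = [264295/136]
step 1: K = P̄·Hᵀ·S⁻¹ = [88053/264295; -11598/52859]
step 1: x' = x̄ + K·y = [-92441/264295, 79862/52859]
step 1: P' = (I − K·H)·P̄ = [29351/264295 -3866/52859; -3866/52859 301680/52859]

step 0: x' = [13/34, -185/17], P' = [15/136 1/68; 1/68 807/34]
step 1: x' = [-92441/264295, 79862/52859], P' = [29351/264295 -3866/52859; -3866/52859 301680/52859]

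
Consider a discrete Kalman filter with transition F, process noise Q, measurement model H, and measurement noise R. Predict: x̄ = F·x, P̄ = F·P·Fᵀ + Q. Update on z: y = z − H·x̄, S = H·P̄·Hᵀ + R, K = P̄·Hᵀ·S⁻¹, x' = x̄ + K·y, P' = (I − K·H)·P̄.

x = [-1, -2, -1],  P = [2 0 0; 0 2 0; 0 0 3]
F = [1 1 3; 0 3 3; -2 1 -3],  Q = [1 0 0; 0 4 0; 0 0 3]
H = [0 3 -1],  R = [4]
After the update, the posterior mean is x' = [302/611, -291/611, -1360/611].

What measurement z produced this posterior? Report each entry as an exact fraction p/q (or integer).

z = [1]

x̄ = F·x = [-6, -9, 3]
P̄ = F·P·Fᵀ + Q = [32 33 -29; 33 49 -21; -29 -21 40]
S = H·P̄·Hᵀ + R = [611]
K = P̄·Hᵀ·S⁻¹ = [128/611; 168/611; -103/611]
x' − x̄ = [3968/611, 5208/611, -3193/611] = K·y
y = (KᵀK)⁻¹·Kᵀ·(x' − x̄) = [31]
z = y + H·x̄ = [31] + [-30] = [1]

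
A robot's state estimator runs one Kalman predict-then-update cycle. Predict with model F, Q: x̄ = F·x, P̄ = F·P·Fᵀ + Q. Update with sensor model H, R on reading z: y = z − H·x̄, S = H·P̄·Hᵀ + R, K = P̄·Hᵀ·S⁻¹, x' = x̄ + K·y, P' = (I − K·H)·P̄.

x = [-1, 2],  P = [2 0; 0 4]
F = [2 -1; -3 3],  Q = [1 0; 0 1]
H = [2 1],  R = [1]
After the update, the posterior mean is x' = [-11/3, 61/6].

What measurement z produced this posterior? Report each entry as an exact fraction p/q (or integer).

z = [3]

x̄ = F·x = [-4, 9]
P̄ = F·P·Fᵀ + Q = [13 -24; -24 55]
S = H·P̄·Hᵀ + R = [12]
K = P̄·Hᵀ·S⁻¹ = [1/6; 7/12]
x' − x̄ = [1/3, 7/6] = K·y
y = (KᵀK)⁻¹·Kᵀ·(x' − x̄) = [2]
z = y + H·x̄ = [2] + [1] = [3]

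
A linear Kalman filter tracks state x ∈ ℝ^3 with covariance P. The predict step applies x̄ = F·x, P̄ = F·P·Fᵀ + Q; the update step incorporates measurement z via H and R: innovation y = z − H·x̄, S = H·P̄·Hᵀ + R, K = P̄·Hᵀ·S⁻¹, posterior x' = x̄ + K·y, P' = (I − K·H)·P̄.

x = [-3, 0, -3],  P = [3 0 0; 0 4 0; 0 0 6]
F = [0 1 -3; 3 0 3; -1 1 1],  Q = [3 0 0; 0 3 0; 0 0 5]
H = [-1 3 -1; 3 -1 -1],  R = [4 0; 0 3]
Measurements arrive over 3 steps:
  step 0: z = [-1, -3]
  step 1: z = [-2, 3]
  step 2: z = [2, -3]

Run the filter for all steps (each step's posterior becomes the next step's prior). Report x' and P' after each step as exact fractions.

step 0: x̄ = F·x = [9, -18, 0]
step 0: P̄ = F·P·Fᵀ + Q = [61 -54 -14; -54 84 9; -14 9 18]
step 0: y = z − H·x̄ = [62, -48]
step 0: S = H·P̄·Hᵀ + R = [1081 -947; -947 1080]
step 0: K = P̄·Hᵀ·S⁻¹ = [11977/270671 73408/270671; 79275/270671 5604/270671; -40503/270671 -52808/270671]
step 0: x' = x̄ + K·y = [-344971/270671, -226020/270671, 23598/270671]
step 0: P' = (I − K·H)·P̄ = [588716/270671 545637/270671 1000287/270671; 545637/270671 620709/270671 999390/270671; 1000287/270671 999390/270671 2159895/270671]
step 1: x̄ = F·x = [-296814/270671, -964119/270671, 142549/270671]
step 1: P̄ = F·P·Fᵀ + Q = [14875437/270671 -23806557/270671 -5402532/270671; -23806557/270671 43554678/270671 9348618/270671; -5402532/270671 9348618/270671 3629607/270671]
step 1: y = z − H·x̄ = [2196750/270671, 880885/270671]
step 1: S = H·P̄·Hᵀ + R = [487522400/270671 -417618480/270671; -417618480/270671 375827001/270671]
step 1: K = P̄·Hᵀ·S⁻¹ = [16679739/339391375 17042344/67878275; 3228011601/10860524000 -71019/135756550; -1209138177/10860524000 -27337437/135756550]
step 1: x' = x̄ + K·y = [1620688/13575655, -250097559/217210480, -224221177/217210480]
step 1: P' = (I − K·H)·P̄ = [392434509/339391375 345205458/339391375 576462909/339391375; 345205458/339391375 14278847397/10860524000 18877921131/10860524000; 576462909/339391375 18877921131/10860524000 43023503013/10860524000]
step 2: x̄ = F·x = [105641493/54302620, -594870507/217210480, -31265609/13575655]
step 2: P̄ = F·P·Fᵀ + Q = [20050276233/678782750 -115864839387/2715131000 -3382926228/339391375; -115864839387/2715131000 864856873293/10860524000 11323142721/678782750; -3382926228/339391375 11323142721/678782750 3216623171/339391375]
step 2: y = z − H·x̄ = [2141348709/217210480, -3014449607/217210480]
step 2: S = H·P̄·Hᵀ + R = [9728117482317/10860524000 -8234478801551/10860524000; -8234478801551/10860524000 7680228712453/10860524000]
step 2: K = P̄·Hᵀ·S⁻¹ = [29636685370956/636021436222987 158820770553864/636021436222987; 187137674815413/636021436222987 -1122979191696/636021436222987; -73524182297892/636021436222987 -129251792922748/636021436222987]
step 2: x' = x̄ + K·y = [-674616229433286/636021436222987, 118602879223356/636021436222987, -395871585537264/636021436222987]
step 2: P' = (I − K·H)·P̄ = [726748705996494/636021436222987 637269813452052/636021436222987 1066513992875838/636021436222987; 637269813452052/636021436222987 825249722661237/636021436222987 1089928655270007/636021436222987; 1066513992875838/636021436222987 1089928655270007/636021436222987 2497368702125751/636021436222987]

step 0: x' = [-344971/270671, -226020/270671, 23598/270671], P' = [588716/270671 545637/270671 1000287/270671; 545637/270671 620709/270671 999390/270671; 1000287/270671 999390/270671 2159895/270671]
step 1: x' = [1620688/13575655, -250097559/217210480, -224221177/217210480], P' = [392434509/339391375 345205458/339391375 576462909/339391375; 345205458/339391375 14278847397/10860524000 18877921131/10860524000; 576462909/339391375 18877921131/10860524000 43023503013/10860524000]
step 2: x' = [-674616229433286/636021436222987, 118602879223356/636021436222987, -395871585537264/636021436222987], P' = [726748705996494/636021436222987 637269813452052/636021436222987 1066513992875838/636021436222987; 637269813452052/636021436222987 825249722661237/636021436222987 1089928655270007/636021436222987; 1066513992875838/636021436222987 1089928655270007/636021436222987 2497368702125751/636021436222987]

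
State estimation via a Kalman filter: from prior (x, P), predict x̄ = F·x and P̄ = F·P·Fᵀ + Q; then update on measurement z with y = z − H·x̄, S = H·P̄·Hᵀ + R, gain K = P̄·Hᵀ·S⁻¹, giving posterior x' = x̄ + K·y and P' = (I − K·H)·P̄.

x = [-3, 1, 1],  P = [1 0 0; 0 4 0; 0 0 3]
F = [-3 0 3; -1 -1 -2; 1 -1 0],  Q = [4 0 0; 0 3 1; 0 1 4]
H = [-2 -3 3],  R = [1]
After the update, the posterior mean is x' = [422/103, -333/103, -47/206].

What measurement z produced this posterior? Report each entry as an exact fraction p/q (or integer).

z = [1]

x̄ = F·x = [12, 0, -4]
P̄ = F·P·Fᵀ + Q = [40 -15 -3; -15 20 4; -3 4 9]
S = H·P̄·Hᵀ + R = [206]
K = P̄·Hᵀ·S⁻¹ = [-22/103; -9/103; 21/206]
x' − x̄ = [-814/103, -333/103, 777/206] = K·y
y = (KᵀK)⁻¹·Kᵀ·(x' − x̄) = [37]
z = y + H·x̄ = [37] + [-36] = [1]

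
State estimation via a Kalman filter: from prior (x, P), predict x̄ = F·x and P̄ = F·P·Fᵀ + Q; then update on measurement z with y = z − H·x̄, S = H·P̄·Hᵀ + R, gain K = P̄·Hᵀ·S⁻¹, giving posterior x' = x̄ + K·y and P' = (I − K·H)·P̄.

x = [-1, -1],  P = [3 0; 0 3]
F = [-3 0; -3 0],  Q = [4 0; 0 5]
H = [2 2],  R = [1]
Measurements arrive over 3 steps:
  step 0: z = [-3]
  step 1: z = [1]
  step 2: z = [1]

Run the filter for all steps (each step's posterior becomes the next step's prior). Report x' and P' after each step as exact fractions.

step 0: x̄ = F·x = [3, 3]
step 0: P̄ = F·P·Fᵀ + Q = [31 27; 27 32]
step 0: y = z − H·x̄ = [-15]
step 0: S = H·P̄·Hᵀ + R = [469]
step 0: K = P̄·Hᵀ·S⁻¹ = [116/469; 118/469]
step 0: x' = x̄ + K·y = [-333/469, -363/469]
step 0: P' = (I − K·H)·P̄ = [1083/469 -1025/469; -1025/469 1084/469]
step 1: x̄ = F·x = [999/469, 999/469]
step 1: P̄ = F·P·Fᵀ + Q = [11623/469 9747/469; 9747/469 12092/469]
step 1: y = z − H·x̄ = [-3527/469]
step 1: S = H·P̄·Hᵀ + R = [173305/469]
step 1: K = P̄·Hᵀ·S⁻¹ = [8548/34661; 43678/173305]
step 1: x' = x̄ + K·y = [9547/34661, 40681/173305]
step 1: P' = (I − K·H)·P̄ = [80007/34661 -75733/34661; -75733/34661 400504/173305]
step 2: x̄ = F·x = [-28641/34661, -28641/34661]
step 2: P̄ = F·P·Fᵀ + Q = [858707/34661 720063/34661; 720063/34661 893368/34661]
step 2: y = z − H·x̄ = [149225/34661]
step 2: S = H·P̄·Hᵀ + R = [12803465/34661]
step 2: K = P̄·Hᵀ·S⁻¹ = [631508/2560693; 3226862/12803465]
step 2: x' = x̄ + K·y = [602867/2560693, 662557/2560693]
step 2: P' = (I − K·H)·P̄ = [5910771/2560693 -5595017/2560693; -5595017/2560693 29588516/12803465]

step 0: x' = [-333/469, -363/469], P' = [1083/469 -1025/469; -1025/469 1084/469]
step 1: x' = [9547/34661, 40681/173305], P' = [80007/34661 -75733/34661; -75733/34661 400504/173305]
step 2: x' = [602867/2560693, 662557/2560693], P' = [5910771/2560693 -5595017/2560693; -5595017/2560693 29588516/12803465]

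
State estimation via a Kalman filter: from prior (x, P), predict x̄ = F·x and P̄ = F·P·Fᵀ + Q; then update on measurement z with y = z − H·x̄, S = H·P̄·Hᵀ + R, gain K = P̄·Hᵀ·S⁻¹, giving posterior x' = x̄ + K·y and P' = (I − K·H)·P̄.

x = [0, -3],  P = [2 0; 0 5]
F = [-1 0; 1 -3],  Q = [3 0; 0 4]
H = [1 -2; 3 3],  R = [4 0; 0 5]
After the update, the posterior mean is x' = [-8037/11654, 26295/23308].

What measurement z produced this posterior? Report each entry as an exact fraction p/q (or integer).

x̄ = F·x = [0, 9]
P̄ = F·P·Fᵀ + Q = [5 -2; -2 51]
S = H·P̄·Hᵀ + R = [221 -285; -285 473]
K = P̄·Hᵀ·S⁻¹ = [3411/11654 2277/11654; -7297/23308 2847/23308]
x' − x̄ = [-8037/11654, -183477/23308] = K·y
y = (KᵀK)⁻¹·Kᵀ·(x' − x̄) = [15, -26]
z = y + H·x̄ = [15, -26] + [-18, 27] = [-3, 1]

z = [-3, 1]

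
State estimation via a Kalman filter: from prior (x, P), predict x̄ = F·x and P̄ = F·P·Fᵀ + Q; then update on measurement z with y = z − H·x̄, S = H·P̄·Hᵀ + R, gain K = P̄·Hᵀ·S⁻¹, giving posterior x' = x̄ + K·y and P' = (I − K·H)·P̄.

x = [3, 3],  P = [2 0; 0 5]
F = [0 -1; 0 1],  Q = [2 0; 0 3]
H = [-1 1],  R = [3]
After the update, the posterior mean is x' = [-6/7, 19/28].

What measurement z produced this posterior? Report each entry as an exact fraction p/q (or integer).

z = [1]

x̄ = F·x = [-3, 3]
P̄ = F·P·Fᵀ + Q = [7 -5; -5 8]
S = H·P̄·Hᵀ + R = [28]
K = P̄·Hᵀ·S⁻¹ = [-3/7; 13/28]
x' − x̄ = [15/7, -65/28] = K·y
y = (KᵀK)⁻¹·Kᵀ·(x' − x̄) = [-5]
z = y + H·x̄ = [-5] + [6] = [1]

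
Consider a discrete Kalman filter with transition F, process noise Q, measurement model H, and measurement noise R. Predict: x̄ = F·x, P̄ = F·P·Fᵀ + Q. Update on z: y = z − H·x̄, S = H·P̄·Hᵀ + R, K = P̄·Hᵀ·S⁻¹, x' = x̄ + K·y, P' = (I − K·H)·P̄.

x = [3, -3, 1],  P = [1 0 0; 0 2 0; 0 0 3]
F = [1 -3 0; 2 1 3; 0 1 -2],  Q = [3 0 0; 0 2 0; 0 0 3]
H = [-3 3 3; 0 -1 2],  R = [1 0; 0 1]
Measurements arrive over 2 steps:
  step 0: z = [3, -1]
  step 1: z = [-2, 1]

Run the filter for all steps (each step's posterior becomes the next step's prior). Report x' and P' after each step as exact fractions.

step 0: x' = [141284/31061, 125812/31061, 45816/31061], P' = [424490/93183 281716/93183 137326/93183; 281716/93183 201848/93183 83129/93183; 137326/93183 83129/93183 55823/93183]
step 1: x' = [-3932478704/3453671237, -5262558881/3453671237, -873633546/3453671237], P' = [8717013903/3453671237 5817059454/3453671237 2792173426/3453671237; 5817059454/3453671237 4428432795/3453671237 1574189962/3453671237; 2792173426/3453671237 1574189962/3453671237 1307537349/3453671237]

step 0: x̄ = F·x = [12, 6, -5]
step 0: P̄ = F·P·Fᵀ + Q = [22 -4 -6; -4 35 -16; -6 -16 17]
step 0: y = z − H·x̄ = [36, 15]
step 0: S = H·P̄·Hᵀ + R = [559 -27; -27 168]
step 0: K = P̄·Hᵀ·S⁻¹ = [-5448/31061 -7064/93183; 3261/31061 -35590/93183; 1626/31061 28517/93183]
step 0: x' = x̄ + K·y = [141284/31061, 125812/31061, 45816/31061]
step 0: P' = (I − K·H)·P̄ = [424490/93183 281716/93183 137326/93183; 281716/93183 201848/93183 83129/93183; 137326/93183 83129/93183 55823/93183]
step 1: x̄ = F·x = [-236152/31061, 545828/31061, 34180/31061]
step 1: P̄ = F·P·Fᵀ + Q = [830375/93183 -1501327/93183 -99706/93183; -1501327/93183 5862131/93183 -35833/93183; -99706/93183 -35833/93183 372173/93183]
step 1: y = z − H·x̄ = [-2510602/31061, 508529/31061]
step 1: S = H·P̄·Hᵀ + R = [30616298/31061 -6455533/31061; -6455533/31061 7587338/93183]
step 1: K = P̄·Hᵀ·S⁻¹ = [-323343069/3453671237 -232712602/3453671237; 556689909/3453671237 -1280052871/3453671237; 268661655/3453671237 1040884736/3453671237]
step 1: x' = x̄ + K·y = [-3932478704/3453671237, -5262558881/3453671237, -873633546/3453671237]
step 1: P' = (I − K·H)·P̄ = [8717013903/3453671237 5817059454/3453671237 2792173426/3453671237; 5817059454/3453671237 4428432795/3453671237 1574189962/3453671237; 2792173426/3453671237 1574189962/3453671237 1307537349/3453671237]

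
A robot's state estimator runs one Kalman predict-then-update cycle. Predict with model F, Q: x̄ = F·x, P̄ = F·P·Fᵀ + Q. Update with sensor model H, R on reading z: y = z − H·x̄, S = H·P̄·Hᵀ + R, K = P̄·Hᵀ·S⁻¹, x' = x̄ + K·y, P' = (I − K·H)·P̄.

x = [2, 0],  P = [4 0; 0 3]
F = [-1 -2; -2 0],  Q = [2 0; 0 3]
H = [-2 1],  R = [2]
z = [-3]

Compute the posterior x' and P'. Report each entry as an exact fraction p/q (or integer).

x̄ = F·x = [-2, -4]
P̄ = F·P·Fᵀ + Q = [18 8; 8 19]
y = z − H·x̄ = [-3]
S = H·P̄·Hᵀ + R = [61]
K = P̄·Hᵀ·S⁻¹ = [-28/61; 3/61]
x' = x̄ + K·y = [-38/61, -253/61]
P' = (I − K·H)·P̄ = [314/61 572/61; 572/61 1150/61]

x' = [-38/61, -253/61]
P' = [314/61 572/61; 572/61 1150/61]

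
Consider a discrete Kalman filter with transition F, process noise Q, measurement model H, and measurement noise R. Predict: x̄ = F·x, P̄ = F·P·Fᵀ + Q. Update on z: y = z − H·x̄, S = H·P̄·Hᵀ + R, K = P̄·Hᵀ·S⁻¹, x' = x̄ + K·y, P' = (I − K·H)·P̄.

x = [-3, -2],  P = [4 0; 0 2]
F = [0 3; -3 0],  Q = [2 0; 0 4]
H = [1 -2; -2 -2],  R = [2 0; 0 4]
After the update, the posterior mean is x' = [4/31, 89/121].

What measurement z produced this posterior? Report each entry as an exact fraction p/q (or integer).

z = [-1, -2]

x̄ = F·x = [-6, 9]
P̄ = F·P·Fᵀ + Q = [20 0; 0 40]
S = H·P̄·Hᵀ + R = [182 120; 120 244]
K = P̄·Hᵀ·S⁻¹ = [10/31 -10/31; -40/121 -20/121]
x' − x̄ = [190/31, -1000/121] = K·y
y = (KᵀK)⁻¹·Kᵀ·(x' − x̄) = [23, 4]
z = y + H·x̄ = [23, 4] + [-24, -6] = [-1, -2]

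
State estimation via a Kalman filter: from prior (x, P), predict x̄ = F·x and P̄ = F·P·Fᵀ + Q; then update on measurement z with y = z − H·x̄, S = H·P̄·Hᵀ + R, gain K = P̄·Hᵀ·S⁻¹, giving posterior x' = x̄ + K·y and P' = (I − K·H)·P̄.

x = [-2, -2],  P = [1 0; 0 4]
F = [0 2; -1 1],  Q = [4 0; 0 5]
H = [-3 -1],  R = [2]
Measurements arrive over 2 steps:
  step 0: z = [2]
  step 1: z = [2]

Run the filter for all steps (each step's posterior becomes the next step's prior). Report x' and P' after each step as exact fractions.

step 0: x' = [-7/6, 17/12], P' = [11/15 -49/30; -49/30 311/60]
step 1: x' = [-2890/3847, 1290/3847], P' = [12864/19235 -28052/19235; -28052/19235 90766/19235]

step 0: x̄ = F·x = [-4, 0]
step 0: P̄ = F·P·Fᵀ + Q = [20 8; 8 10]
step 0: y = z − H·x̄ = [-10]
step 0: S = H·P̄·Hᵀ + R = [240]
step 0: K = P̄·Hᵀ·S⁻¹ = [-17/60; -17/120]
step 0: x' = x̄ + K·y = [-7/6, 17/12]
step 0: P' = (I − K·H)·P̄ = [11/15 -49/30; -49/30 311/60]
step 1: x̄ = F·x = [17/6, 31/12]
step 1: P̄ = F·P·Fᵀ + Q = [371/15 409/30; 409/30 851/60]
step 1: y = z − H·x̄ = [157/12]
step 1: S = H·P̄·Hᵀ + R = [3847/12]
step 1: K = P̄·Hᵀ·S⁻¹ = [-1054/3847; -661/3847]
step 1: x' = x̄ + K·y = [-2890/3847, 1290/3847]
step 1: P' = (I − K·H)·P̄ = [12864/19235 -28052/19235; -28052/19235 90766/19235]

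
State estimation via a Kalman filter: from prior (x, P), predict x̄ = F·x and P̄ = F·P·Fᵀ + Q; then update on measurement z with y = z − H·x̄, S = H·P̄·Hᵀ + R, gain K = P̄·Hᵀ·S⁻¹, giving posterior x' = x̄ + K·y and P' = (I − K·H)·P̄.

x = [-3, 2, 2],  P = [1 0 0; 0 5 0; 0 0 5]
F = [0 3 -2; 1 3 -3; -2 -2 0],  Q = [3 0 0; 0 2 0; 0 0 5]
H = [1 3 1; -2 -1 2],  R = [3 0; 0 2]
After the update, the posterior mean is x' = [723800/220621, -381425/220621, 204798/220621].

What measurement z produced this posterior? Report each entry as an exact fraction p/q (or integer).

z = [-1, -3]

x̄ = F·x = [2, -3, 2]
P̄ = F·P·Fᵀ + Q = [68 75 -30; 75 93 -32; -30 -32 29]
S = H·P̄·Hᵀ + R = [1135 -1042; -1042 1151]
K = P̄·Hᵀ·S⁻¹ = [20331/220621 -33539/220621; 50728/220621 -12921/220621; 44653/220621 69176/220621]
x' − x̄ = [282558/220621, 280438/220621, -236444/220621] = K·y
y = (KᵀK)⁻¹·Kᵀ·(x' − x̄) = [4, -6]
z = y + H·x̄ = [4, -6] + [-5, 3] = [-1, -3]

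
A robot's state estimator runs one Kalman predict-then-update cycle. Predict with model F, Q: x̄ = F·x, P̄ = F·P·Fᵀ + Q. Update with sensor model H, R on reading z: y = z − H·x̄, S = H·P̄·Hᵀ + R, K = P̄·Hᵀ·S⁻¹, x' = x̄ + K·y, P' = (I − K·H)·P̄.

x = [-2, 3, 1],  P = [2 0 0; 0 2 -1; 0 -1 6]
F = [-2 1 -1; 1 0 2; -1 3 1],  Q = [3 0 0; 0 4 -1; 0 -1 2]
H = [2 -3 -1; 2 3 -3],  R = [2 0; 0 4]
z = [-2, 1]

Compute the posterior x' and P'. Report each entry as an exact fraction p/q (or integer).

x̄ = F·x = [6, 0, 12]
P̄ = F·P·Fᵀ + Q = [21 -18 6; -18 30 3; 6 3 22]
y = z − H·x̄ = [-2, 25]
S = H·P̄·Hᵀ + R = [588 -150; -150 214]
K = P̄·Hᵀ·S⁻¹ = [1230/8611 -345/8611; -22/109 15/218; -2704/25833 -4885/17222]
x' = x̄ + K·y = [40581/8611, 463/218, 264433/51666]
P' = (I − K·H)·P̄ = [59781/8611 243/109 59511/8611; 243/109 189/218 493/218; 59511/8611 493/218 374425/51666]

x' = [40581/8611, 463/218, 264433/51666]
P' = [59781/8611 243/109 59511/8611; 243/109 189/218 493/218; 59511/8611 493/218 374425/51666]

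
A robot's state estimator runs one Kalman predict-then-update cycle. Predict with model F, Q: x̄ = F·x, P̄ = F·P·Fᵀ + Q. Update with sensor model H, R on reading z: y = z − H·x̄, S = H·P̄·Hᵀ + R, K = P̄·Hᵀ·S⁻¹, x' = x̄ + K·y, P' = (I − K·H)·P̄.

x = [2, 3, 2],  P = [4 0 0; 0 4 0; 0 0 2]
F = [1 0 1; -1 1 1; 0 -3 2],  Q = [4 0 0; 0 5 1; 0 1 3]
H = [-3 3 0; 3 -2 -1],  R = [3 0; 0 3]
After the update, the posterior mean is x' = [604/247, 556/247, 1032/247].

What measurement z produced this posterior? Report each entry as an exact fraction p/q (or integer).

z = [-1, -2]

x̄ = F·x = [4, 3, -5]
P̄ = F·P·Fᵀ + Q = [10 -2 4; -2 15 -7; 4 -7 47]
S = H·P̄·Hᵀ + R = [264 -177; -177 172]
K = P̄·Hᵀ·S⁻¹ = [-294/4693 516/4693; 1213/4693 457/4693; -3131/4693 -3795/4693]
x' − x̄ = [-384/247, -185/247, 2267/247] = K·y
y = (KᵀK)⁻¹·Kᵀ·(x' − x̄) = [2, -13]
z = y + H·x̄ = [2, -13] + [-3, 11] = [-1, -2]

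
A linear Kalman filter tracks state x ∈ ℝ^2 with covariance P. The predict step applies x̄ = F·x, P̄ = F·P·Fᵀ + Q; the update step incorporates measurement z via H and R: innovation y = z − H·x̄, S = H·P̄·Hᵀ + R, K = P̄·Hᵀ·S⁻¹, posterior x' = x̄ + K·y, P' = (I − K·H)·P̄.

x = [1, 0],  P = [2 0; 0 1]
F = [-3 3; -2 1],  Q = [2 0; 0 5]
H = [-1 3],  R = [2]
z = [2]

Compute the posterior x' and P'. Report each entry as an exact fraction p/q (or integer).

x' = [-121/67, 1/67]
P' = [1687/67 573/67; 573/67 209/67]

x̄ = F·x = [-3, -2]
P̄ = F·P·Fᵀ + Q = [29 15; 15 14]
y = z − H·x̄ = [5]
S = H·P̄·Hᵀ + R = [67]
K = P̄·Hᵀ·S⁻¹ = [16/67; 27/67]
x' = x̄ + K·y = [-121/67, 1/67]
P' = (I − K·H)·P̄ = [1687/67 573/67; 573/67 209/67]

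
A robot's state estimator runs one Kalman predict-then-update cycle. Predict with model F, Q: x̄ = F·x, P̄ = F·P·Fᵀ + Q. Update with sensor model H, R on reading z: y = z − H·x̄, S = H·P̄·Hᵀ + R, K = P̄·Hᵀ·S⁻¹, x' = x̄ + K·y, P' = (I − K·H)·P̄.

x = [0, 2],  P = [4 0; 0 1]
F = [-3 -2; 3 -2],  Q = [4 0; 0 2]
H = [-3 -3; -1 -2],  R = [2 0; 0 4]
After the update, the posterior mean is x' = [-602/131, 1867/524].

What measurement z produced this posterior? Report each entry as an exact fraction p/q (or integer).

x̄ = F·x = [-4, -4]
P̄ = F·P·Fᵀ + Q = [44 -32; -32 42]
S = H·P̄·Hᵀ + R = [200 96; 96 88]
K = P̄·Hᵀ·S⁻¹ = [-159/262 233/262; 147/524 -235/262]
x' − x̄ = [-78/131, 3963/524] = K·y
y = (KᵀK)⁻¹·Kᵀ·(x' − x̄) = [-21, -15]
z = y + H·x̄ = [-21, -15] + [24, 12] = [3, -3]

z = [3, -3]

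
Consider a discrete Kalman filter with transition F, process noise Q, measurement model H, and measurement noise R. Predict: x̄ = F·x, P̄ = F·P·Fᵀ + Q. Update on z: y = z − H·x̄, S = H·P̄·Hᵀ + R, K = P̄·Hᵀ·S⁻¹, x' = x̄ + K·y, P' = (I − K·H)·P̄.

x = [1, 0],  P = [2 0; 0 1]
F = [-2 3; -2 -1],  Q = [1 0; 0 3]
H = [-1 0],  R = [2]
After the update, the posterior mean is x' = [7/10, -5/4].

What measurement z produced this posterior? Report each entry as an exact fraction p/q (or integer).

x̄ = F·x = [-2, -2]
P̄ = F·P·Fᵀ + Q = [18 5; 5 12]
S = H·P̄·Hᵀ + R = [20]
K = P̄·Hᵀ·S⁻¹ = [-9/10; -1/4]
x' − x̄ = [27/10, 3/4] = K·y
y = (KᵀK)⁻¹·Kᵀ·(x' − x̄) = [-3]
z = y + H·x̄ = [-3] + [2] = [-1]

z = [-1]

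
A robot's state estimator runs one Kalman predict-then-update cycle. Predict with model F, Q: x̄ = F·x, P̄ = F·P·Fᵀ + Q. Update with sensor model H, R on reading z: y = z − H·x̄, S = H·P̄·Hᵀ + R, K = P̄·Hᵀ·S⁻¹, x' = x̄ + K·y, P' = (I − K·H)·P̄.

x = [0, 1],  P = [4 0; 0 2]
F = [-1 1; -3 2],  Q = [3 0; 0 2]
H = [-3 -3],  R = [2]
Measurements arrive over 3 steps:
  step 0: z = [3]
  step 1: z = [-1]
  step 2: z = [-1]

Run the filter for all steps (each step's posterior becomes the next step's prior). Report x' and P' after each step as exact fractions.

step 0: x̄ = F·x = [1, 2]
step 0: P̄ = F·P·Fᵀ + Q = [9 16; 16 46]
step 0: y = z − H·x̄ = [12]
step 0: S = H·P̄·Hᵀ + R = [785]
step 0: K = P̄·Hᵀ·S⁻¹ = [-15/157; -186/785]
step 0: x' = x̄ + K·y = [-23/157, -662/785]
step 0: P' = (I − K·H)·P̄ = [288/157 -278/157; -278/157 1514/785]
step 1: x̄ = F·x = [-547/785, -979/785]
step 1: P̄ = F·P·Fᵀ + Q = [8089/785 14298/785; 14298/785 37266/785]
step 1: y = z − H·x̄ = [-5363/785]
step 1: S = H·P̄·Hᵀ + R = [667129/785]
step 1: K = P̄·Hᵀ·S⁻¹ = [-67161/667129; -154692/667129]
step 1: x' = x̄ + K·y = [-6032/667129, 224833/667129]
step 1: P' = (I − K·H)·P̄ = [1128416/667129 -1083642/667129; -1083642/667129 1186770/667129]
step 2: x̄ = F·x = [230865/667129, 467762/667129]
step 2: P̄ = F·P·Fᵀ + Q = [6483857/667129 11176998/667129; 11176998/667129 29240786/667129]
step 2: y = z − H·x̄ = [1428752/667129]
step 2: S = H·P̄·Hᵀ + R = [524042009/667129]
step 2: K = P̄·Hᵀ·S⁻¹ = [-52982565/524042009; -121253352/524042009]
step 2: x' = x̄ + K·y = [67878945/524042009, 107754226/524042009]
step 2: P' = (I − K·H)·P̄ = [885377872/524042009 -850056162/524042009; -850056162/524042009 930891730/524042009]

step 0: x' = [-23/157, -662/785], P' = [288/157 -278/157; -278/157 1514/785]
step 1: x' = [-6032/667129, 224833/667129], P' = [1128416/667129 -1083642/667129; -1083642/667129 1186770/667129]
step 2: x' = [67878945/524042009, 107754226/524042009], P' = [885377872/524042009 -850056162/524042009; -850056162/524042009 930891730/524042009]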